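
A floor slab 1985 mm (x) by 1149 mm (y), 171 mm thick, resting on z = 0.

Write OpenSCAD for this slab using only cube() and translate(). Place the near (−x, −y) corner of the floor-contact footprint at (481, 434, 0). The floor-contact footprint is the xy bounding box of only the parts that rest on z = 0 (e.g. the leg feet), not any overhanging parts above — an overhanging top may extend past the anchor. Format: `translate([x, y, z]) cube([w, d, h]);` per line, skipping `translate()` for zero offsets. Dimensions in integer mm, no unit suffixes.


translate([481, 434, 0]) cube([1985, 1149, 171]);


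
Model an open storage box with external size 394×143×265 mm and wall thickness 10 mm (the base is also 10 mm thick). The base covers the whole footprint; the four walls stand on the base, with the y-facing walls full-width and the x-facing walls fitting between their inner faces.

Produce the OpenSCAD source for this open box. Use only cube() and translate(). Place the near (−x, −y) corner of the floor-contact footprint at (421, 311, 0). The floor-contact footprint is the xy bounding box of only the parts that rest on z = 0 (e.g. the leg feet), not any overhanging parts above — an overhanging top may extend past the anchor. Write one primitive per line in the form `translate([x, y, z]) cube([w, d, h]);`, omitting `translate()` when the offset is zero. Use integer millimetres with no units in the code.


translate([421, 311, 0]) cube([394, 143, 10]);
translate([421, 311, 10]) cube([394, 10, 255]);
translate([421, 444, 10]) cube([394, 10, 255]);
translate([421, 321, 10]) cube([10, 123, 255]);
translate([805, 321, 10]) cube([10, 123, 255]);


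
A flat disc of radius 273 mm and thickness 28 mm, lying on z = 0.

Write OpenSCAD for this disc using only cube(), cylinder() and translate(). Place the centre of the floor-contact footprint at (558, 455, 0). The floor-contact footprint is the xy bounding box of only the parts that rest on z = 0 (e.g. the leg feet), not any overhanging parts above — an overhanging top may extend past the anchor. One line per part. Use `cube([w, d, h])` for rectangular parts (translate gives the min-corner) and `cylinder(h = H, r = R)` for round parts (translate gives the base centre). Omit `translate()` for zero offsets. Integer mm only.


translate([558, 455, 0]) cylinder(h = 28, r = 273);


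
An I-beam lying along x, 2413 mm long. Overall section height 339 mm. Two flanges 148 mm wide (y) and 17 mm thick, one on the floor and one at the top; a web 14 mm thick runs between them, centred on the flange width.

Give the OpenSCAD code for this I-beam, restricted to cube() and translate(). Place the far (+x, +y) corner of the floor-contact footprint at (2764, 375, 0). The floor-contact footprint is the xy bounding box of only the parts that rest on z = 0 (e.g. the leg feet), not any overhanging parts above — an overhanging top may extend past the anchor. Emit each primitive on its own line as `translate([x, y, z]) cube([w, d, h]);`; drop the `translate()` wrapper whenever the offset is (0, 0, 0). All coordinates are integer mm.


translate([351, 227, 0]) cube([2413, 148, 17]);
translate([351, 294, 17]) cube([2413, 14, 305]);
translate([351, 227, 322]) cube([2413, 148, 17]);


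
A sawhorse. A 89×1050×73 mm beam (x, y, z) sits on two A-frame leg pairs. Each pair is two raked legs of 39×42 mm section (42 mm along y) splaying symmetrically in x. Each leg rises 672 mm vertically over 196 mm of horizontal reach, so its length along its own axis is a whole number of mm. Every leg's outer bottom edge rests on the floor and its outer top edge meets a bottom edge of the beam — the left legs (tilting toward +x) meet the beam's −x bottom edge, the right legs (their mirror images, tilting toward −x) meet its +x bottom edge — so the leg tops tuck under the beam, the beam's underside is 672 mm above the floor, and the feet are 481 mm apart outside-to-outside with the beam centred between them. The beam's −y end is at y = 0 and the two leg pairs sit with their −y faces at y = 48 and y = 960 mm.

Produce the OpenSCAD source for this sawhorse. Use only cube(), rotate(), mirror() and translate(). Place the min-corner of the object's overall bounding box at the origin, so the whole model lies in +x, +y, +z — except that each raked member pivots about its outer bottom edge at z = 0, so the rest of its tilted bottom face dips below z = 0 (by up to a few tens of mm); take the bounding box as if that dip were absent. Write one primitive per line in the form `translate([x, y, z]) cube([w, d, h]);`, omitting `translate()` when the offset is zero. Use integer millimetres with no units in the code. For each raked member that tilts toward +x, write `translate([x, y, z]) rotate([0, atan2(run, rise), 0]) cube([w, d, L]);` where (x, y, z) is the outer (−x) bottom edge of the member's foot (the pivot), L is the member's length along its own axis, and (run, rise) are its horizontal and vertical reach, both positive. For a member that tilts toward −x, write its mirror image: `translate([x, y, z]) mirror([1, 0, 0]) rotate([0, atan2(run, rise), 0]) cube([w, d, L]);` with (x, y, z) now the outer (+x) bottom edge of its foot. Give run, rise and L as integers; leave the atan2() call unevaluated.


// leg length = √(196² + 672²) = 700
// right-leg outer foot x = 2·196 + 89 = 481
// beam min-corner = (196, 0, 672)
translate([196, 0, 672]) cube([89, 1050, 73]);
translate([0, 48, 0]) rotate([0, atan2(196, 672), 0]) cube([39, 42, 700]);
translate([481, 48, 0]) mirror([1, 0, 0]) rotate([0, atan2(196, 672), 0]) cube([39, 42, 700]);
translate([0, 960, 0]) rotate([0, atan2(196, 672), 0]) cube([39, 42, 700]);
translate([481, 960, 0]) mirror([1, 0, 0]) rotate([0, atan2(196, 672), 0]) cube([39, 42, 700]);


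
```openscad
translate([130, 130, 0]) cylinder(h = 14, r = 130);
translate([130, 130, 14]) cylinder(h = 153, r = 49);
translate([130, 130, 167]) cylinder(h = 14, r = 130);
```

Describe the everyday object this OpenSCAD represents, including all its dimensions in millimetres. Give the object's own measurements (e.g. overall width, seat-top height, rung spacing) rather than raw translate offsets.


A spool: two coaxial disc flanges of radius 130 mm and thickness 14 mm, joined by a core cylinder of radius 49 mm and height 153 mm. The lower flange rests on z = 0 and the three cylinders share a vertical axis.


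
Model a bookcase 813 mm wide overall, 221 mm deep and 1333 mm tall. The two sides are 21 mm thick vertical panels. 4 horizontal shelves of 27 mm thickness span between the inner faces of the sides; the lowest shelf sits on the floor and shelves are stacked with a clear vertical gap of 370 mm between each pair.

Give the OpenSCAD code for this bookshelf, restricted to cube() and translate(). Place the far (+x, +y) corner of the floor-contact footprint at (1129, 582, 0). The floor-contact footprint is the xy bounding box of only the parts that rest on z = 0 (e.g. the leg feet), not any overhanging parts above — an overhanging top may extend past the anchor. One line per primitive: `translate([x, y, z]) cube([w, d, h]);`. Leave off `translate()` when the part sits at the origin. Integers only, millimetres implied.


translate([316, 361, 0]) cube([21, 221, 1333]);
translate([1108, 361, 0]) cube([21, 221, 1333]);
translate([337, 361, 0]) cube([771, 221, 27]);
translate([337, 361, 397]) cube([771, 221, 27]);
translate([337, 361, 794]) cube([771, 221, 27]);
translate([337, 361, 1191]) cube([771, 221, 27]);


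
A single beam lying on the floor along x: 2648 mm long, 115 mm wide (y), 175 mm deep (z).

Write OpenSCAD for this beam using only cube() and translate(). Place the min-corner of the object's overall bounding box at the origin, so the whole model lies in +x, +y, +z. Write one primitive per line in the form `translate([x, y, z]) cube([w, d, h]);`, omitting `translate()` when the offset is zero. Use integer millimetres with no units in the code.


cube([2648, 115, 175]);


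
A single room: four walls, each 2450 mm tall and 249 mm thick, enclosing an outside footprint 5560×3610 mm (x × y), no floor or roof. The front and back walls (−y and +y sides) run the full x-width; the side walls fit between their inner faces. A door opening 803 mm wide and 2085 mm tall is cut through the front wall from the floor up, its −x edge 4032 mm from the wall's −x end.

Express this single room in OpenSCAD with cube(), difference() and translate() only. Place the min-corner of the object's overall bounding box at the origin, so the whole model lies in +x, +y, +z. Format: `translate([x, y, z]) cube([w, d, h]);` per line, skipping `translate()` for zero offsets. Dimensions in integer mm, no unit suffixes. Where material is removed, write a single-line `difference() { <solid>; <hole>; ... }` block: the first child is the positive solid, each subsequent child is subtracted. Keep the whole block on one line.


difference() { cube([5560, 249, 2450]); translate([4032, 0, 0]) cube([803, 249, 2085]); }
translate([0, 3361, 0]) cube([5560, 249, 2450]);
translate([0, 249, 0]) cube([249, 3112, 2450]);
translate([5311, 249, 0]) cube([249, 3112, 2450]);


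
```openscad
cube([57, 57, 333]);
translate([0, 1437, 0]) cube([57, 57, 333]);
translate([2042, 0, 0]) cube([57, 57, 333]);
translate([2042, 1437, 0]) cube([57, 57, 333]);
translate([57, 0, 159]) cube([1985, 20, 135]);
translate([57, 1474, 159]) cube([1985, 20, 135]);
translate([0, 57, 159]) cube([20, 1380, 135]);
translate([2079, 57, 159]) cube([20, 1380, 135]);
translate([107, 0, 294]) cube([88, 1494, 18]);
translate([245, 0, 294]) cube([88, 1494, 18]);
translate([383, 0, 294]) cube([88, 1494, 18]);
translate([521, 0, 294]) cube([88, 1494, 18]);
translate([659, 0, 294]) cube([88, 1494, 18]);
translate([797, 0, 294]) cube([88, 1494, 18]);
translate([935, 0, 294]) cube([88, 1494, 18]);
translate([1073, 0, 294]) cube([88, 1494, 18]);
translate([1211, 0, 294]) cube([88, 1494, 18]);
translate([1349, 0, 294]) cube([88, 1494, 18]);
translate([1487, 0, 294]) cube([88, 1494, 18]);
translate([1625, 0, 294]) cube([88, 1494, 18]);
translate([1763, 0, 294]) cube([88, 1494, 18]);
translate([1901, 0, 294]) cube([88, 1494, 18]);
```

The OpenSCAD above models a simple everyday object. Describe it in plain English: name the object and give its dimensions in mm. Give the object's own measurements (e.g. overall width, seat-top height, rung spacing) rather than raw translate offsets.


A bed frame 2099 mm long (x) by 1494 mm wide (y). Four 57×57 mm corner posts, 333 mm tall, at the corners of the footprint. Four rails of 20 mm thickness and 135 mm height run between adjacent posts with their undersides at z = 159 mm, their outer faces flush with the outside of the frame (the two x-running rails run between the posts' inner faces; the two y-running rails run between the posts' inner faces). 14 slats, each 88 mm wide (x) and 18 mm thick, lie across the top of the two x-running rails, running the full 1494 mm width of the frame in y; along x they sit between the end posts with a 50 mm gap after the −x posts and between neighbouring slats, leaving 53 mm before the +x posts.


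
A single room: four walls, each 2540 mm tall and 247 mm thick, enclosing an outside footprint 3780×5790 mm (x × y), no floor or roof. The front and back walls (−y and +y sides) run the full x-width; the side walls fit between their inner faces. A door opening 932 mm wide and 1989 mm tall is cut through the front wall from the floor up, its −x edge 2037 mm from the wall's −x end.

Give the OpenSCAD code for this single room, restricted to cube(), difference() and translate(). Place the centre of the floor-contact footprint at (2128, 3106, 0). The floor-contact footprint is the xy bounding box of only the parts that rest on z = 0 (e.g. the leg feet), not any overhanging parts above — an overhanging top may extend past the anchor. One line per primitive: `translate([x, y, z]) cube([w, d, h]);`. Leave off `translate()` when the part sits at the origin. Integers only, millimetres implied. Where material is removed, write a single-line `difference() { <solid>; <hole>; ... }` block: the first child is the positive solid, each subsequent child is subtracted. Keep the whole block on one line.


difference() { translate([238, 211, 0]) cube([3780, 247, 2540]); translate([2275, 211, 0]) cube([932, 247, 1989]); }
translate([238, 5754, 0]) cube([3780, 247, 2540]);
translate([238, 458, 0]) cube([247, 5296, 2540]);
translate([3771, 458, 0]) cube([247, 5296, 2540]);


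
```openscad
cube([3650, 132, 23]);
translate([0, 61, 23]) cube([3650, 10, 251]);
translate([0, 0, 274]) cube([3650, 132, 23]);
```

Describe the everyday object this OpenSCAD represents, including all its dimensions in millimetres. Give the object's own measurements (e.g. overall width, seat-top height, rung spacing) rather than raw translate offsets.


An I-beam lying along x, 3650 mm long. Overall section height 297 mm. Two flanges 132 mm wide (y) and 23 mm thick, one on the floor and one at the top; a web 10 mm thick runs between them, centred on the flange width.


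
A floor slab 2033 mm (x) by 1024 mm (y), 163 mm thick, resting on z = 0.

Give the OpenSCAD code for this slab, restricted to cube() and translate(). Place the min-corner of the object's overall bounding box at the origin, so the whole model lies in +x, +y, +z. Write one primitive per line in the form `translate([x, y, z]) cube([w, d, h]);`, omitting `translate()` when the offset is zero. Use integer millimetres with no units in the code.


cube([2033, 1024, 163]);


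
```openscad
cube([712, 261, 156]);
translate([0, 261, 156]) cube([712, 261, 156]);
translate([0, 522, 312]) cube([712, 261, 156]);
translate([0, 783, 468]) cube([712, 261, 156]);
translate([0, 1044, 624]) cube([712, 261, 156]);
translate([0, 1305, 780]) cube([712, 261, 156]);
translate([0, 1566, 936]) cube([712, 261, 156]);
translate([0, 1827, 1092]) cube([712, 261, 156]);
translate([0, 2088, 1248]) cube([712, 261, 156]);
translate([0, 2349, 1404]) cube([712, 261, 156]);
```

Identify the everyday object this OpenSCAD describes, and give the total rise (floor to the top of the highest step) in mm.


A staircase. The total rise is 1560 mm.

10 identical blocks, each offset up and back from the previous — a staircase. Each step is 156 mm tall and there are 10 of them, so the total rise is 10 × 156 = 1560 mm.


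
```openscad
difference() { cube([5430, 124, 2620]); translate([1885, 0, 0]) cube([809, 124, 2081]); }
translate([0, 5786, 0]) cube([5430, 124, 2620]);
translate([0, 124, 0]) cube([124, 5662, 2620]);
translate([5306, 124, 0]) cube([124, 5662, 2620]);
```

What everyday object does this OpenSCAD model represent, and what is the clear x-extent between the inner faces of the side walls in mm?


A single room. The interior width is 5182 mm.

Four walls enclosing a rectangle with a door in the front wall — a room. Outside width 5430 minus two 124 mm walls gives 5182 mm.


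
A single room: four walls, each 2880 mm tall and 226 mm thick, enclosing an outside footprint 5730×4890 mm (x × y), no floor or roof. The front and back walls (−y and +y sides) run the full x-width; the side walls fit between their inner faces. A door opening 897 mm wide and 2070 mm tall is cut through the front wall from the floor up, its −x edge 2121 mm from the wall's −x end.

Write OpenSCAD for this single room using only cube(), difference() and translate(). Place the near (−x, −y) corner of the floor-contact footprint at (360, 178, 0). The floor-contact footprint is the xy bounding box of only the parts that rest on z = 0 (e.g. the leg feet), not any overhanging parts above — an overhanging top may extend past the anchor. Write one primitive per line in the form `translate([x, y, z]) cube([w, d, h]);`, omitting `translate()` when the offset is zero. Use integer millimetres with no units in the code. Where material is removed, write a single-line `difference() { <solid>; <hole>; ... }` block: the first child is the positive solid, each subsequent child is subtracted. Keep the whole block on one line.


difference() { translate([360, 178, 0]) cube([5730, 226, 2880]); translate([2481, 178, 0]) cube([897, 226, 2070]); }
translate([360, 4842, 0]) cube([5730, 226, 2880]);
translate([360, 404, 0]) cube([226, 4438, 2880]);
translate([5864, 404, 0]) cube([226, 4438, 2880]);


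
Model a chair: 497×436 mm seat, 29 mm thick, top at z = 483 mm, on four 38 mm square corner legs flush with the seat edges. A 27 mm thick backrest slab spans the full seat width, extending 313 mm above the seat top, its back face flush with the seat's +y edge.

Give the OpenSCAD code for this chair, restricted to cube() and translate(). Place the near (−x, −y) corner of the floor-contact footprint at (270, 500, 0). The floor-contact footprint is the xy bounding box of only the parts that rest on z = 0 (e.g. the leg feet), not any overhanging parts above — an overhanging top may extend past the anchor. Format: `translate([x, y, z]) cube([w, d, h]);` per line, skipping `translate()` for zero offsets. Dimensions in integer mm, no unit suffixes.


// leg_h = 483 - 29 = 454
translate([270, 500, 454]) cube([497, 436, 29]);
translate([270, 500, 0]) cube([38, 38, 454]);
translate([729, 500, 0]) cube([38, 38, 454]);
translate([270, 898, 0]) cube([38, 38, 454]);
translate([729, 898, 0]) cube([38, 38, 454]);
translate([270, 909, 483]) cube([497, 27, 313]);


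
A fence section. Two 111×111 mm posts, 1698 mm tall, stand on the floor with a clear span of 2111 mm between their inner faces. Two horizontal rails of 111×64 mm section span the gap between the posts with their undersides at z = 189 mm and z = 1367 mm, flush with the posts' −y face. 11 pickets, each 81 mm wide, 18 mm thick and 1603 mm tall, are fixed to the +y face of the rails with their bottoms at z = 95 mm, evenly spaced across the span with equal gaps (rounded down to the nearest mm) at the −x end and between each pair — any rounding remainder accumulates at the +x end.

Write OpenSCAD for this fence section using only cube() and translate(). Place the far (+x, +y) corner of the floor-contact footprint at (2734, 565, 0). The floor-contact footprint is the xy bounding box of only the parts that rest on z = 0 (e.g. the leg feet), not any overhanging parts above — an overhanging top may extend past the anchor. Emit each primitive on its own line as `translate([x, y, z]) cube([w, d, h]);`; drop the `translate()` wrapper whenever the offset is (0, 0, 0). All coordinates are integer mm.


translate([401, 454, 0]) cube([111, 111, 1698]);
translate([2623, 454, 0]) cube([111, 111, 1698]);
translate([512, 454, 189]) cube([2111, 111, 64]);
translate([512, 454, 1367]) cube([2111, 111, 64]);
translate([613, 565, 95]) cube([81, 18, 1603]);
translate([795, 565, 95]) cube([81, 18, 1603]);
translate([977, 565, 95]) cube([81, 18, 1603]);
translate([1159, 565, 95]) cube([81, 18, 1603]);
translate([1341, 565, 95]) cube([81, 18, 1603]);
translate([1523, 565, 95]) cube([81, 18, 1603]);
translate([1705, 565, 95]) cube([81, 18, 1603]);
translate([1887, 565, 95]) cube([81, 18, 1603]);
translate([2069, 565, 95]) cube([81, 18, 1603]);
translate([2251, 565, 95]) cube([81, 18, 1603]);
translate([2433, 565, 95]) cube([81, 18, 1603]);


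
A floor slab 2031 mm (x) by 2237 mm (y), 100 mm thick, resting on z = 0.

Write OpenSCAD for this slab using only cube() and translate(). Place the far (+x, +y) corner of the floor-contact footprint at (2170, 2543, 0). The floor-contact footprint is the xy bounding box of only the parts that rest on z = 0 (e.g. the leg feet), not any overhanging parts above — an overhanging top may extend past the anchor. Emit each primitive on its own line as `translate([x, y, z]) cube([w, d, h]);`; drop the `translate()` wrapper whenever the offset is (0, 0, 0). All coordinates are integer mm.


translate([139, 306, 0]) cube([2031, 2237, 100]);


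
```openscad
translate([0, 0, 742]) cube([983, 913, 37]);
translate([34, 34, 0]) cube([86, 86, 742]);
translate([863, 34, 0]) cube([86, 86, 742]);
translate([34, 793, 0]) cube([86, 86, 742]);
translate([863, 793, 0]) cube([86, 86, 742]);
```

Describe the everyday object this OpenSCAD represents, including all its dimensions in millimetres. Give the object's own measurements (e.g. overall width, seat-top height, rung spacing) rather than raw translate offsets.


A table: top 983 mm (x) × 913 mm (y), 37 mm thick, upper face at z = 779 mm, on four 86×86 mm square legs, each inset 34 mm from the nearest pair of top edges from z = 0 to the bottom of the top.


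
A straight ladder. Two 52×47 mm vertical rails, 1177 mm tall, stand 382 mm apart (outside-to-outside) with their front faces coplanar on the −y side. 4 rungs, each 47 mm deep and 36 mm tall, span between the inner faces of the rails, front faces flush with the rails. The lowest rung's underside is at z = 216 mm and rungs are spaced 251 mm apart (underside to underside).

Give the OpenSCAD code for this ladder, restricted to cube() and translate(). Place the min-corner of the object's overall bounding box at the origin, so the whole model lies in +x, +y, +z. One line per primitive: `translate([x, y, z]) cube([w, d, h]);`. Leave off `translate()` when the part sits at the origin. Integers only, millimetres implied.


cube([52, 47, 1177]);
translate([330, 0, 0]) cube([52, 47, 1177]);
translate([52, 0, 216]) cube([278, 47, 36]);
translate([52, 0, 467]) cube([278, 47, 36]);
translate([52, 0, 718]) cube([278, 47, 36]);
translate([52, 0, 969]) cube([278, 47, 36]);


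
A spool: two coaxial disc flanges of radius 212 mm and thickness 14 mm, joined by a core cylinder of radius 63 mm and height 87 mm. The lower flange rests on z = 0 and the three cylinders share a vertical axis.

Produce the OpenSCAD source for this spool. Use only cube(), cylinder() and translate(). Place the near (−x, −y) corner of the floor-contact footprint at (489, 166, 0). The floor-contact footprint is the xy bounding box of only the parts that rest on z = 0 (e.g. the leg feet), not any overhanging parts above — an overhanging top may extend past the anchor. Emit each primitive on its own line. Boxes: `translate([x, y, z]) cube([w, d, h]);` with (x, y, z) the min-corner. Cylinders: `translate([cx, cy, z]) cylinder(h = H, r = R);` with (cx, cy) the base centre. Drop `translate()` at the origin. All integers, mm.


translate([701, 378, 0]) cylinder(h = 14, r = 212);
translate([701, 378, 14]) cylinder(h = 87, r = 63);
translate([701, 378, 101]) cylinder(h = 14, r = 212);


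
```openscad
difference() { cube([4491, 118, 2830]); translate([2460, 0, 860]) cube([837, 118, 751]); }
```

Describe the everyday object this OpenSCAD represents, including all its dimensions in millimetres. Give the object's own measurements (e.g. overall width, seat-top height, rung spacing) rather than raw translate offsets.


A wall 4491 mm long (x), 118 mm thick (y), 2830 mm tall, with a rectangular window opening cut through it. The opening is 837 mm wide and 751 mm tall; its sill is at z = 860 mm and its near (−x) edge is 2460 mm from the wall's −x end. The opening passes through the full wall thickness.


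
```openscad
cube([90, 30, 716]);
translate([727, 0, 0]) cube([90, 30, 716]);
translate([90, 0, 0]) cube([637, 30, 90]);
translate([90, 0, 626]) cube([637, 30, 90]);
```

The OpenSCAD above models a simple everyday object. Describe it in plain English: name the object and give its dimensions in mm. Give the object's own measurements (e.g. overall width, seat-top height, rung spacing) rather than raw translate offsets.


A rectangular picture frame lying in the x–z plane (depth along y). The opening is 637 mm wide (x) by 536 mm tall (z), surrounded by a border 90 mm wide on all four sides. The frame is 30 mm deep and is made of two full-height vertical stiles with two horizontal rails fitted between them.


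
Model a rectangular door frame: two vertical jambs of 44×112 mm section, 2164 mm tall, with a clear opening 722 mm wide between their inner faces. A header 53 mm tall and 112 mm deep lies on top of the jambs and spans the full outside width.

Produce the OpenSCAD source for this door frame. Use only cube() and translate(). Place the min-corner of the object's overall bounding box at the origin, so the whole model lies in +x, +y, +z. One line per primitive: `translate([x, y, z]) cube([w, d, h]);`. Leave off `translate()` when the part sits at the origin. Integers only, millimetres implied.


cube([44, 112, 2164]);
translate([766, 0, 0]) cube([44, 112, 2164]);
translate([0, 0, 2164]) cube([810, 112, 53]);


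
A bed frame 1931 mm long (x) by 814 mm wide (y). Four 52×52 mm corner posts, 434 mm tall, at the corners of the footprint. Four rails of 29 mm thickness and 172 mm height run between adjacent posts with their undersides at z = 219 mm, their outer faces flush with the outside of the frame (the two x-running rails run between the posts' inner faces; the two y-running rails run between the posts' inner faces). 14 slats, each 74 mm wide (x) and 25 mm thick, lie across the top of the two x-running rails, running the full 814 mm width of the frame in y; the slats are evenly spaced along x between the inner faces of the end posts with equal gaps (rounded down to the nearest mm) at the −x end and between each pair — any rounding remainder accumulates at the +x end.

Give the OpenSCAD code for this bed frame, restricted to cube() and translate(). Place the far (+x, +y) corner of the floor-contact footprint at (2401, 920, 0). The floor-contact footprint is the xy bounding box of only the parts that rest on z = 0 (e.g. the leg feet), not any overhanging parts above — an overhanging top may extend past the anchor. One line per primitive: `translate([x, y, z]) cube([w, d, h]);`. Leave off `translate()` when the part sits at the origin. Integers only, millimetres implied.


translate([470, 106, 0]) cube([52, 52, 434]);
translate([470, 868, 0]) cube([52, 52, 434]);
translate([2349, 106, 0]) cube([52, 52, 434]);
translate([2349, 868, 0]) cube([52, 52, 434]);
translate([522, 106, 219]) cube([1827, 29, 172]);
translate([522, 891, 219]) cube([1827, 29, 172]);
translate([470, 158, 219]) cube([29, 710, 172]);
translate([2372, 158, 219]) cube([29, 710, 172]);
translate([574, 106, 391]) cube([74, 814, 25]);
translate([700, 106, 391]) cube([74, 814, 25]);
translate([826, 106, 391]) cube([74, 814, 25]);
translate([952, 106, 391]) cube([74, 814, 25]);
translate([1078, 106, 391]) cube([74, 814, 25]);
translate([1204, 106, 391]) cube([74, 814, 25]);
translate([1330, 106, 391]) cube([74, 814, 25]);
translate([1456, 106, 391]) cube([74, 814, 25]);
translate([1582, 106, 391]) cube([74, 814, 25]);
translate([1708, 106, 391]) cube([74, 814, 25]);
translate([1834, 106, 391]) cube([74, 814, 25]);
translate([1960, 106, 391]) cube([74, 814, 25]);
translate([2086, 106, 391]) cube([74, 814, 25]);
translate([2212, 106, 391]) cube([74, 814, 25]);


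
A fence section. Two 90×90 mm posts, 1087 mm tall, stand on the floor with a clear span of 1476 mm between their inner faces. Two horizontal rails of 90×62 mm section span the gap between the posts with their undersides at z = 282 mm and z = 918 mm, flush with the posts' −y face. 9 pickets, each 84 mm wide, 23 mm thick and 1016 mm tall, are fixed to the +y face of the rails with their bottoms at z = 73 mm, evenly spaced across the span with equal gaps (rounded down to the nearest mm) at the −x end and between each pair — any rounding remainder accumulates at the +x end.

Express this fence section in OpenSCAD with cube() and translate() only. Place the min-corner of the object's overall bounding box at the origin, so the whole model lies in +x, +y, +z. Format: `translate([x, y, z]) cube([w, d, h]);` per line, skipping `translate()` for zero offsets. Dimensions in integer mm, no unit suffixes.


cube([90, 90, 1087]);
translate([1566, 0, 0]) cube([90, 90, 1087]);
translate([90, 0, 282]) cube([1476, 90, 62]);
translate([90, 0, 918]) cube([1476, 90, 62]);
translate([162, 90, 73]) cube([84, 23, 1016]);
translate([318, 90, 73]) cube([84, 23, 1016]);
translate([474, 90, 73]) cube([84, 23, 1016]);
translate([630, 90, 73]) cube([84, 23, 1016]);
translate([786, 90, 73]) cube([84, 23, 1016]);
translate([942, 90, 73]) cube([84, 23, 1016]);
translate([1098, 90, 73]) cube([84, 23, 1016]);
translate([1254, 90, 73]) cube([84, 23, 1016]);
translate([1410, 90, 73]) cube([84, 23, 1016]);


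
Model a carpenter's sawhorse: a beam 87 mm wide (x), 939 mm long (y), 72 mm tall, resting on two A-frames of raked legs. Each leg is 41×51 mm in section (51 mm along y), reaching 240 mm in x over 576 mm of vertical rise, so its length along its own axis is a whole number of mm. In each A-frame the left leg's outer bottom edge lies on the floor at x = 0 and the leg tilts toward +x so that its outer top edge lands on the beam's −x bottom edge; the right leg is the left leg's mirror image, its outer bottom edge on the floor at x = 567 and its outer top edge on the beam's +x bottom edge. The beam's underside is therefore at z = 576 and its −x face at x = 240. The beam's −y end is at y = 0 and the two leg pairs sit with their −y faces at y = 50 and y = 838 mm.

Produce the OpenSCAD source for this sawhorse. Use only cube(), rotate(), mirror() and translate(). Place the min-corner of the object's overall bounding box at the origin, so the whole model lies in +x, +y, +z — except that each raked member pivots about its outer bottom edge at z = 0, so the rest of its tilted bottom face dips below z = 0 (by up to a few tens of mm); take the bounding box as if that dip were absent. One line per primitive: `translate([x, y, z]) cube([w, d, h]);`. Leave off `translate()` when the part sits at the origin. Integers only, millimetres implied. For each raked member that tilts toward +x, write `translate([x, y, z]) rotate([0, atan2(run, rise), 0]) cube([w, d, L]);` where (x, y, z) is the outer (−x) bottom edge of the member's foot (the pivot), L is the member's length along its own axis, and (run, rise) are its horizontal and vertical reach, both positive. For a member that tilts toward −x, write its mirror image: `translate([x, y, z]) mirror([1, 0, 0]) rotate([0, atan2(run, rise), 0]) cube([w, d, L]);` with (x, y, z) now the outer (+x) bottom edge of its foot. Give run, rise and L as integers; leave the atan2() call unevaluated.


// leg length = √(240² + 576²) = 624
// right-leg outer foot x = 2·240 + 87 = 567
// beam min-corner = (240, 0, 576)
translate([240, 0, 576]) cube([87, 939, 72]);
translate([0, 50, 0]) rotate([0, atan2(240, 576), 0]) cube([41, 51, 624]);
translate([567, 50, 0]) mirror([1, 0, 0]) rotate([0, atan2(240, 576), 0]) cube([41, 51, 624]);
translate([0, 838, 0]) rotate([0, atan2(240, 576), 0]) cube([41, 51, 624]);
translate([567, 838, 0]) mirror([1, 0, 0]) rotate([0, atan2(240, 576), 0]) cube([41, 51, 624]);


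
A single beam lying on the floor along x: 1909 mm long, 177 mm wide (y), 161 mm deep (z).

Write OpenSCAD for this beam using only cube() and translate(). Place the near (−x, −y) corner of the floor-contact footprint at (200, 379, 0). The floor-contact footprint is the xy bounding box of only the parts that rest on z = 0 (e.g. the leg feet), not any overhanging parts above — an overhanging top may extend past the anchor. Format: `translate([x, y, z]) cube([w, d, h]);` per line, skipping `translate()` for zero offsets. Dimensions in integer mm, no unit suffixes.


translate([200, 379, 0]) cube([1909, 177, 161]);


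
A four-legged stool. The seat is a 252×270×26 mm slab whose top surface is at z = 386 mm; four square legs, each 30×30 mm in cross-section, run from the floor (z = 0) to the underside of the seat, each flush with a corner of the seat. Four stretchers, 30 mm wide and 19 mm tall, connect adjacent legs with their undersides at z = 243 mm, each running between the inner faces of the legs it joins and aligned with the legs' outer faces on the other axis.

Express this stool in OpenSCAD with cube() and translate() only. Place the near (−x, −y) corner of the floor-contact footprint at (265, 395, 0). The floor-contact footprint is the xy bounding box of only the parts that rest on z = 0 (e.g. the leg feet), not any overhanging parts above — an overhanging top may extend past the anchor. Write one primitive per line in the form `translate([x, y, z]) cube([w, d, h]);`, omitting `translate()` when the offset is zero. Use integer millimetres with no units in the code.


// leg_h = 386 - 26 = 360
// stretcher span = 252 - 2*30 = 192
translate([265, 395, 360]) cube([252, 270, 26]);
translate([265, 395, 0]) cube([30, 30, 360]);
translate([487, 395, 0]) cube([30, 30, 360]);
translate([265, 635, 0]) cube([30, 30, 360]);
translate([487, 635, 0]) cube([30, 30, 360]);
translate([295, 395, 243]) cube([192, 30, 19]);
translate([295, 635, 243]) cube([192, 30, 19]);
translate([265, 425, 243]) cube([30, 210, 19]);
translate([487, 425, 243]) cube([30, 210, 19]);


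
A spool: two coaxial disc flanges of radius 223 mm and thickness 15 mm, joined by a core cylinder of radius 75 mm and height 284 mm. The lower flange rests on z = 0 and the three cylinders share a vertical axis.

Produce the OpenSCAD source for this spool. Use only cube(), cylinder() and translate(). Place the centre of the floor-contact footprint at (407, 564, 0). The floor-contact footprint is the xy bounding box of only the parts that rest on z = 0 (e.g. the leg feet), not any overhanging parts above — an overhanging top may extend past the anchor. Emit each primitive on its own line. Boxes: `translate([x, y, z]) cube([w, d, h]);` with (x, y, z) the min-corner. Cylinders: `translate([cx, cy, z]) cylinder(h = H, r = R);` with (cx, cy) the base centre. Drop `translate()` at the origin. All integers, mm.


translate([407, 564, 0]) cylinder(h = 15, r = 223);
translate([407, 564, 15]) cylinder(h = 284, r = 75);
translate([407, 564, 299]) cylinder(h = 15, r = 223);


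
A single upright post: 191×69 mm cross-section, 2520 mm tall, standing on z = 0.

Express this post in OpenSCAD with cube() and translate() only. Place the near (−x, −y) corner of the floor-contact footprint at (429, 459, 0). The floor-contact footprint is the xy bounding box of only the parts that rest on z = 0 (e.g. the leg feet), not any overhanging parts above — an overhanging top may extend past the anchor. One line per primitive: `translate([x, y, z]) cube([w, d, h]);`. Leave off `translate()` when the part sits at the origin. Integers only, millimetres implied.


translate([429, 459, 0]) cube([191, 69, 2520]);


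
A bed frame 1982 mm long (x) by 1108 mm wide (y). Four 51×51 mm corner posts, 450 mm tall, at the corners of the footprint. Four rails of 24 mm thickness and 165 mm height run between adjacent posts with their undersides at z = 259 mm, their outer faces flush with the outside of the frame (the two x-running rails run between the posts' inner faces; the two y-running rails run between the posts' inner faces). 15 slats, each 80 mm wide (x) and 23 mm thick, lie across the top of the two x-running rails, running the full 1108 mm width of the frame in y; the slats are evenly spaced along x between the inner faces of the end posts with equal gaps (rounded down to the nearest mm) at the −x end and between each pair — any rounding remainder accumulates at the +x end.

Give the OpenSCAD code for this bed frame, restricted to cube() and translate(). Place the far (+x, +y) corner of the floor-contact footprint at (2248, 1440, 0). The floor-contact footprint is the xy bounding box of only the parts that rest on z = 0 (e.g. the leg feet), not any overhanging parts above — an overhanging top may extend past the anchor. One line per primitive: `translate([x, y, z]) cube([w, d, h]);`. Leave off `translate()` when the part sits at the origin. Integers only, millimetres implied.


translate([266, 332, 0]) cube([51, 51, 450]);
translate([266, 1389, 0]) cube([51, 51, 450]);
translate([2197, 332, 0]) cube([51, 51, 450]);
translate([2197, 1389, 0]) cube([51, 51, 450]);
translate([317, 332, 259]) cube([1880, 24, 165]);
translate([317, 1416, 259]) cube([1880, 24, 165]);
translate([266, 383, 259]) cube([24, 1006, 165]);
translate([2224, 383, 259]) cube([24, 1006, 165]);
translate([359, 332, 424]) cube([80, 1108, 23]);
translate([481, 332, 424]) cube([80, 1108, 23]);
translate([603, 332, 424]) cube([80, 1108, 23]);
translate([725, 332, 424]) cube([80, 1108, 23]);
translate([847, 332, 424]) cube([80, 1108, 23]);
translate([969, 332, 424]) cube([80, 1108, 23]);
translate([1091, 332, 424]) cube([80, 1108, 23]);
translate([1213, 332, 424]) cube([80, 1108, 23]);
translate([1335, 332, 424]) cube([80, 1108, 23]);
translate([1457, 332, 424]) cube([80, 1108, 23]);
translate([1579, 332, 424]) cube([80, 1108, 23]);
translate([1701, 332, 424]) cube([80, 1108, 23]);
translate([1823, 332, 424]) cube([80, 1108, 23]);
translate([1945, 332, 424]) cube([80, 1108, 23]);
translate([2067, 332, 424]) cube([80, 1108, 23]);


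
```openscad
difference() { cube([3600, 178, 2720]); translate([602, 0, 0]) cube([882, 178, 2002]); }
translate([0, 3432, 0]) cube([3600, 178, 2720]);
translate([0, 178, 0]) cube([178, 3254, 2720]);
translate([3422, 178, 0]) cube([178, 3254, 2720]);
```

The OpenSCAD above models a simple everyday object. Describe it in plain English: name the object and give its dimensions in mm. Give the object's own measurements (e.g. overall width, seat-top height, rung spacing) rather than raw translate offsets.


A single room: four walls, each 2720 mm tall and 178 mm thick, enclosing an outside footprint 3600×3610 mm (x × y), no floor or roof. The front and back walls (−y and +y sides) run the full x-width; the side walls fit between their inner faces. A door opening 882 mm wide and 2002 mm tall is cut through the front wall from the floor up, its −x edge 602 mm from the wall's −x end.


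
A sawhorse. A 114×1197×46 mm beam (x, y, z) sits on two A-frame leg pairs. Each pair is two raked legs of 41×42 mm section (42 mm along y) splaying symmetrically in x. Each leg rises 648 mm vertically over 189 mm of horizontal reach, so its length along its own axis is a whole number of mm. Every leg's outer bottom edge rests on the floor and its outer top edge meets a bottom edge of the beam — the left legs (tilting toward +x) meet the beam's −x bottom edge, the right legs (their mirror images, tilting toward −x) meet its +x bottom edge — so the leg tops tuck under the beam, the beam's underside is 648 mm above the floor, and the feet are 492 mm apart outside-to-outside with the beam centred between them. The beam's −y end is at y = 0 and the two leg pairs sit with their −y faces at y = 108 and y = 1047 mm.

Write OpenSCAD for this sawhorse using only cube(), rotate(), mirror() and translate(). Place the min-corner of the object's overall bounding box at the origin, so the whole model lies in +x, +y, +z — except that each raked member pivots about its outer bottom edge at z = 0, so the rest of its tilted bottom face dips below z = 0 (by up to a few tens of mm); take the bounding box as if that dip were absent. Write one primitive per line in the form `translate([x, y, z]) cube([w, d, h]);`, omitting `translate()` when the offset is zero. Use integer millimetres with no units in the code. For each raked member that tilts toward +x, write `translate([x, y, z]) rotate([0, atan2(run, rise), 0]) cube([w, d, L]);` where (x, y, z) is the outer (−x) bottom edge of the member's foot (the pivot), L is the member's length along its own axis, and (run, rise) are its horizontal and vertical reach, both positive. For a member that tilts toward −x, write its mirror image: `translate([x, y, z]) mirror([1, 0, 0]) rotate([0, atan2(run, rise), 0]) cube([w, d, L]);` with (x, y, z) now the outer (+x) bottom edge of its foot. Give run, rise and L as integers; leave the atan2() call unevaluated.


translate([189, 0, 648]) cube([114, 1197, 46]);
translate([0, 108, 0]) rotate([0, atan2(189, 648), 0]) cube([41, 42, 675]);
translate([492, 108, 0]) mirror([1, 0, 0]) rotate([0, atan2(189, 648), 0]) cube([41, 42, 675]);
translate([0, 1047, 0]) rotate([0, atan2(189, 648), 0]) cube([41, 42, 675]);
translate([492, 1047, 0]) mirror([1, 0, 0]) rotate([0, atan2(189, 648), 0]) cube([41, 42, 675]);
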